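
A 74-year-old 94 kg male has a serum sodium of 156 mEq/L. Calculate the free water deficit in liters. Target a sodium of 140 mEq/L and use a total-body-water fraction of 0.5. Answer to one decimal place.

TBW = 0.5 · 94 = 47 L
Free water deficit = TBW · (Na/140 − 1)
= 47 · (156/140 − 1)
= 47 · 0.1143
= 5.37 L

5.4 L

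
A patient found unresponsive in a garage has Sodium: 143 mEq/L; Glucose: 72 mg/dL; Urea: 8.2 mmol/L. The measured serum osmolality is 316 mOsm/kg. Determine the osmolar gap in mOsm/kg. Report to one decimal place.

Calculated osmolality = 2·Na + glucose/18 + urea
= 2·143 + 72/18 + 8.2
= 286 + 4 + 8.20
= 298.2 mOsm/kg ≈ 298.2 mOsm/kg
Osmolar gap = measured − calculated = 316 − 298.2 = 17.8 mOsm/kg

17.8 mOsm/kg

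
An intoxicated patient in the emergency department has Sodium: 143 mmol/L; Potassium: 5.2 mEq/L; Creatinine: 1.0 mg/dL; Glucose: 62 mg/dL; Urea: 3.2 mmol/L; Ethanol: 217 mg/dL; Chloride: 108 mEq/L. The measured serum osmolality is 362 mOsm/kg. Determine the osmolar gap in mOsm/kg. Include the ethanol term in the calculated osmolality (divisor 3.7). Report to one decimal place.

Calculated osmolality = 2·Na + glucose/18 + urea + ethanol/3.7
= 2·143 + 62/18 + 3.2 + 217/3.7
= 286 + 3.44 + 3.20 + 58.65
= 351.29 mOsm/kg ≈ 351.3 mOsm/kg
Osmolar gap = measured − calculated = 362 − 351.3 = 10.7 mOsm/kg

10.7 mOsm/kg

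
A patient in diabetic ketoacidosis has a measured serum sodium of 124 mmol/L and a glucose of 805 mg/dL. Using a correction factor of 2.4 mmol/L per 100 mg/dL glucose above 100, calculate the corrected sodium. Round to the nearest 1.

141 mmol/L

Corrected Na = measured Na + 2.4 · (glucose − 100)/100
= 124 + 2.4 · (805 − 100)/100
= 124 + 16.9
= 140.9 mmol/L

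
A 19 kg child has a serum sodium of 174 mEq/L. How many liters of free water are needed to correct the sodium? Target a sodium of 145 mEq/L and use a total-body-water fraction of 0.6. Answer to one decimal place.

2.3 L

TBW = 0.6 · 19 = 11.4 L
Free water deficit = TBW · (Na/145 − 1)
= 11.4 · (174/145 − 1)
= 11.4 · 0.2
= 2.28 L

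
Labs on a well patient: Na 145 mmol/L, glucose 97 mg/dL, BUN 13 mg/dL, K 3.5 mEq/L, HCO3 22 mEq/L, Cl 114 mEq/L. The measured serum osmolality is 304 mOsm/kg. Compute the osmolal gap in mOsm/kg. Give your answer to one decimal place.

Calculated osmolality = 2·Na + glucose/18 + BUN/2.8
= 2·145 + 97/18 + 13/2.8
= 290 + 5.39 + 4.64
= 300.03 mOsm/kg ≈ 300.0 mOsm/kg
Osmolar gap = measured − calculated = 304 − 300.0 = 4.0 mOsm/kg

4.0 mOsm/kg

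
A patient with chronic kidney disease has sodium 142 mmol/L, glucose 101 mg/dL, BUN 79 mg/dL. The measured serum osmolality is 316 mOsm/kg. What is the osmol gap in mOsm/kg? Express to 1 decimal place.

-1.8 mOsm/kg

Calculated osmolality = 2·Na + glucose/18 + BUN/2.8
= 2·142 + 101/18 + 79/2.8
= 284 + 5.61 + 28.21
= 317.82 mOsm/kg ≈ 317.8 mOsm/kg
Osmolar gap = measured − calculated = 316 − 317.8 = -1.8 mOsm/kg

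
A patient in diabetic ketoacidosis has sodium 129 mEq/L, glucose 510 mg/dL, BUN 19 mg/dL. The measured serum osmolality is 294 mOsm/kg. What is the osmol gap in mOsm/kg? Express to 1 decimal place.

Calculated osmolality = 2·Na + glucose/18 + BUN/2.8
= 2·129 + 510/18 + 19/2.8
= 258 + 28.33 + 6.79
= 293.12 mOsm/kg ≈ 293.1 mOsm/kg
Osmolar gap = measured − calculated = 294 − 293.1 = 0.9 mOsm/kg

0.9 mOsm/kg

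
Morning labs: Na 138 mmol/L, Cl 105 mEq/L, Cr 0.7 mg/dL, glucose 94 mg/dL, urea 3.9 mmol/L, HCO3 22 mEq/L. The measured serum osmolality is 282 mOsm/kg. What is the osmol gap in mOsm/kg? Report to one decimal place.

Calculated osmolality = 2·Na + glucose/18 + urea
= 2·138 + 94/18 + 3.9
= 276 + 5.22 + 3.90
= 285.12 mOsm/kg ≈ 285.1 mOsm/kg
Osmolar gap = measured − calculated = 282 − 285.1 = -3.1 mOsm/kg

-3.1 mOsm/kg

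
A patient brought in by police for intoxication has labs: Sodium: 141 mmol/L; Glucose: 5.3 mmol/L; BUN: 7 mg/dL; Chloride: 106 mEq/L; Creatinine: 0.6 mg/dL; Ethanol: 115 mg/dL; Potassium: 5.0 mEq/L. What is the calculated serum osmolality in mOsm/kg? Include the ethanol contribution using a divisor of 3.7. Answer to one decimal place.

Calculated osmolality = 2·Na + glucose + BUN/2.8 + ethanol/3.7
= 2·141 + 5.3 + 7/2.8 + 115/3.7
= 282 + 5.30 + 2.50 + 31.08
= 320.88 mOsm/kg

320.9 mOsm/kg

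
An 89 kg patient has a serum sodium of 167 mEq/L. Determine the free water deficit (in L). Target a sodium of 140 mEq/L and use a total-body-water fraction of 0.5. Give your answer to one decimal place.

TBW = 0.5 · 89 = 44.5 L
Free water deficit = TBW · (Na/140 − 1)
= 44.5 · (167/140 − 1)
= 44.5 · 0.1929
= 8.58 L

8.6 L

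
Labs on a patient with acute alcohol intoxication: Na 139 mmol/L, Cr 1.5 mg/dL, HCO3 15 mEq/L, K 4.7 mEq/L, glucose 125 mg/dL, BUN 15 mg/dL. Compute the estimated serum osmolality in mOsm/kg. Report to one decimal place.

Calculated osmolality = 2·Na + glucose/18 + BUN/2.8
= 2·139 + 125/18 + 15/2.8
= 278 + 6.94 + 5.36
= 290.3 mOsm/kg

290.3 mOsm/kg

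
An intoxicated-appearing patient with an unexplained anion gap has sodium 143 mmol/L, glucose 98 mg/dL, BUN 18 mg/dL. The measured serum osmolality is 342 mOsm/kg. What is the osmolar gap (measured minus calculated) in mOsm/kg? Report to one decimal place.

44.1 mOsm/kg

Calculated osmolality = 2·Na + glucose/18 + BUN/2.8
= 2·143 + 98/18 + 18/2.8
= 286 + 5.44 + 6.43
= 297.87 mOsm/kg ≈ 297.9 mOsm/kg
Osmolar gap = measured − calculated = 342 − 297.9 = 44.1 mOsm/kg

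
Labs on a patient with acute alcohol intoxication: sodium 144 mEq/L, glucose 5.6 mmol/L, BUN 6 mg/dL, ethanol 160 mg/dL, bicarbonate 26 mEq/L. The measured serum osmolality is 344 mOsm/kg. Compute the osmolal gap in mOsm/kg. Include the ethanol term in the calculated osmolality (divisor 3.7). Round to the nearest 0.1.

Calculated osmolality = 2·Na + glucose + BUN/2.8 + ethanol/3.7
= 2·144 + 5.6 + 6/2.8 + 160/3.7
= 288 + 5.60 + 2.14 + 43.24
= 338.98 mOsm/kg ≈ 339.0 mOsm/kg
Osmolar gap = measured − calculated = 344 − 339.0 = 5.0 mOsm/kg

5.0 mOsm/kg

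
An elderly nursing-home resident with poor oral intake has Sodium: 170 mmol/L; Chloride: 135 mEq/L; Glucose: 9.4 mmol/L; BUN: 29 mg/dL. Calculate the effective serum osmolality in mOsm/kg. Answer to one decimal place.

Effective osmolality excludes urea (freely permeant across cell membranes):
2·Na + glucose
= 2·170 + 9.4
= 340 + 9.4
= 349.4 mOsm/kg

349.4 mOsm/kg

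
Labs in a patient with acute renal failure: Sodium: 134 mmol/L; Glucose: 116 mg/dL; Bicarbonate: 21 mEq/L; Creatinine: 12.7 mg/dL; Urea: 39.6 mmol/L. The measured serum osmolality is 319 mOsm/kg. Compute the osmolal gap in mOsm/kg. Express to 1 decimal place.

5.0 mOsm/kg

Calculated osmolality = 2·Na + glucose/18 + urea
= 2·134 + 116/18 + 39.6
= 268 + 6.44 + 39.60
= 314.04 mOsm/kg ≈ 314.0 mOsm/kg
Osmolar gap = measured − calculated = 319 − 314.0 = 5.0 mOsm/kg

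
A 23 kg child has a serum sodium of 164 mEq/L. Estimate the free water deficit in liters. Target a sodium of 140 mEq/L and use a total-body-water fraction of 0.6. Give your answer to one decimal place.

TBW = 0.6 · 23 = 13.8 L
Free water deficit = TBW · (Na/140 − 1)
= 13.8 · (164/140 − 1)
= 13.8 · 0.1714
= 2.37 L

2.4 L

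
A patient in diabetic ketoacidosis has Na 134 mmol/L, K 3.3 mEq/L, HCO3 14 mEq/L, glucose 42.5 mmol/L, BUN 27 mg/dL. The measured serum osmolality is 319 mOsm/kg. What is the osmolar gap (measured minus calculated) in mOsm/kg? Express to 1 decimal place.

Calculated osmolality = 2·Na + glucose + BUN/2.8
= 2·134 + 42.5 + 27/2.8
= 268 + 42.50 + 9.64
= 320.14 mOsm/kg ≈ 320.1 mOsm/kg
Osmolar gap = measured − calculated = 319 − 320.1 = -1.1 mOsm/kg

-1.1 mOsm/kg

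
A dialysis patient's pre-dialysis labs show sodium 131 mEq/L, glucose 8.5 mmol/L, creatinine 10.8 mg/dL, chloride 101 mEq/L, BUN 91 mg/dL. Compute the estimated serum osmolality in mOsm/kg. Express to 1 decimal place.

Calculated osmolality = 2·Na + glucose + BUN/2.8
= 2·131 + 8.5 + 91/2.8
= 262 + 8.50 + 32.50
= 303 mOsm/kg

303.0 mOsm/kg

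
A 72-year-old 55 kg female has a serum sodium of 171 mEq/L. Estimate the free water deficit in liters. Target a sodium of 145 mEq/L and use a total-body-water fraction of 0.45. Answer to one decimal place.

TBW = 0.45 · 55 = 24.75 L
Free water deficit = TBW · (Na/145 − 1)
= 24.75 · (171/145 − 1)
= 24.75 · 0.1793
= 4.44 L

4.4 L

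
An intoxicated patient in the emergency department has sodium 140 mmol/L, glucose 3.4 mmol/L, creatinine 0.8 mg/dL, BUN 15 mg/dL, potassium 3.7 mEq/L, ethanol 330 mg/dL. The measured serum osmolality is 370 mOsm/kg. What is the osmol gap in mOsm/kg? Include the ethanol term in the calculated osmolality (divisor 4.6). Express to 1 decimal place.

Calculated osmolality = 2·Na + glucose + BUN/2.8 + ethanol/4.6
= 2·140 + 3.4 + 15/2.8 + 330/4.6
= 280 + 3.40 + 5.36 + 71.74
= 360.5 mOsm/kg ≈ 360.5 mOsm/kg
Osmolar gap = measured − calculated = 370 − 360.5 = 9.5 mOsm/kg

9.5 mOsm/kg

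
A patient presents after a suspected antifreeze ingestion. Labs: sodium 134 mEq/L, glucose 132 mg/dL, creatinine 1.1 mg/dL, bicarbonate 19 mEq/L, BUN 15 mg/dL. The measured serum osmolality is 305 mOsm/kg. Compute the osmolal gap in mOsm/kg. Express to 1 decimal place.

Calculated osmolality = 2·Na + glucose/18 + BUN/2.8
= 2·134 + 132/18 + 15/2.8
= 268 + 7.33 + 5.36
= 280.69 mOsm/kg ≈ 280.7 mOsm/kg
Osmolar gap = measured − calculated = 305 − 280.7 = 24.3 mOsm/kg

24.3 mOsm/kg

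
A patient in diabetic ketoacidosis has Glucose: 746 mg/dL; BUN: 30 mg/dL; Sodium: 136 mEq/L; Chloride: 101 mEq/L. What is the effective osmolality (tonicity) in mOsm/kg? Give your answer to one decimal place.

313.4 mOsm/kg

Effective osmolality excludes urea (freely permeant across cell membranes):
2·Na + glucose/18
= 2·136 + 746/18
= 272 + 41.44
= 313.44 mOsm/kg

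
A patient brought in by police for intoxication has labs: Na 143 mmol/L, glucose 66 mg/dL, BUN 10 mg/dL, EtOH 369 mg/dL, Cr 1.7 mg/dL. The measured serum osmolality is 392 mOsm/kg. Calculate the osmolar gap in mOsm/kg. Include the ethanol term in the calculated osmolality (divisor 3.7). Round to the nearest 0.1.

-1.0 mOsm/kg

Calculated osmolality = 2·Na + glucose/18 + BUN/2.8 + ethanol/3.7
= 2·143 + 66/18 + 10/2.8 + 369/3.7
= 286 + 3.67 + 3.57 + 99.73
= 392.97 mOsm/kg ≈ 393.0 mOsm/kg
Osmolar gap = measured − calculated = 392 − 393.0 = -1.0 mOsm/kg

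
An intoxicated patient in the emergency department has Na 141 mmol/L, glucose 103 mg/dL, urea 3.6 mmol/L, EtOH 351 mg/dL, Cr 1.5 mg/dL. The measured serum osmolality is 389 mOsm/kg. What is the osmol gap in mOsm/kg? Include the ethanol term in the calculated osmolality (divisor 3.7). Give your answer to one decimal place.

Calculated osmolality = 2·Na + glucose/18 + urea + ethanol/3.7
= 2·141 + 103/18 + 3.6 + 351/3.7
= 282 + 5.72 + 3.60 + 94.86
= 386.18 mOsm/kg ≈ 386.2 mOsm/kg
Osmolar gap = measured − calculated = 389 − 386.2 = 2.8 mOsm/kg

2.8 mOsm/kg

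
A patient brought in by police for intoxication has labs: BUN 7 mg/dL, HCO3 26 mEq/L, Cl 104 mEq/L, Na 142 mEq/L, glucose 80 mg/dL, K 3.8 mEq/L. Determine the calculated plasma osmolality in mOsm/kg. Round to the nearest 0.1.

Calculated osmolality = 2·Na + glucose/18 + BUN/2.8
= 2·142 + 80/18 + 7/2.8
= 284 + 4.44 + 2.50
= 290.94 mOsm/kg

290.9 mOsm/kg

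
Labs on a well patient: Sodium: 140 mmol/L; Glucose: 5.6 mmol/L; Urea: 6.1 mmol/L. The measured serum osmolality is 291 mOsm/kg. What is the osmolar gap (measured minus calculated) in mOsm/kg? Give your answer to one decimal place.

Calculated osmolality = 2·Na + glucose + urea
= 2·140 + 5.6 + 6.1
= 280 + 5.60 + 6.10
= 291.7 mOsm/kg ≈ 291.7 mOsm/kg
Osmolar gap = measured − calculated = 291 − 291.7 = -0.7 mOsm/kg

-0.7 mOsm/kg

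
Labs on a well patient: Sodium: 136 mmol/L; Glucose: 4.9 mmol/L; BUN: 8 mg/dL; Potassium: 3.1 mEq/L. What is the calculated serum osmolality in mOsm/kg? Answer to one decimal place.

Calculated osmolality = 2·Na + glucose + BUN/2.8
= 2·136 + 4.9 + 8/2.8
= 272 + 4.90 + 2.86
= 279.76 mOsm/kg

279.8 mOsm/kg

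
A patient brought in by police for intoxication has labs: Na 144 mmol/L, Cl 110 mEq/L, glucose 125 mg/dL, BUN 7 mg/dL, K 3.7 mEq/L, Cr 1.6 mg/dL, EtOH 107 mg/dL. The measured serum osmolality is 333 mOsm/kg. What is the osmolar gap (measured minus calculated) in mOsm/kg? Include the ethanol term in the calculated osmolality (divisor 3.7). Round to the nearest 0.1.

Calculated osmolality = 2·Na + glucose/18 + BUN/2.8 + ethanol/3.7
= 2·144 + 125/18 + 7/2.8 + 107/3.7
= 288 + 6.94 + 2.50 + 28.92
= 326.36 mOsm/kg ≈ 326.4 mOsm/kg
Osmolar gap = measured − calculated = 333 − 326.4 = 6.6 mOsm/kg

6.6 mOsm/kg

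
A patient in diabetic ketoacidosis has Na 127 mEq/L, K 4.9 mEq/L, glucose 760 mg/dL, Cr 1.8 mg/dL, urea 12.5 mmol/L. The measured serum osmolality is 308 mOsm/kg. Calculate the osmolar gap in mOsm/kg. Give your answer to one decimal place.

Calculated osmolality = 2·Na + glucose/18 + urea
= 2·127 + 760/18 + 12.5
= 254 + 42.22 + 12.50
= 308.72 mOsm/kg ≈ 308.7 mOsm/kg
Osmolar gap = measured − calculated = 308 − 308.7 = -0.7 mOsm/kg

-0.7 mOsm/kg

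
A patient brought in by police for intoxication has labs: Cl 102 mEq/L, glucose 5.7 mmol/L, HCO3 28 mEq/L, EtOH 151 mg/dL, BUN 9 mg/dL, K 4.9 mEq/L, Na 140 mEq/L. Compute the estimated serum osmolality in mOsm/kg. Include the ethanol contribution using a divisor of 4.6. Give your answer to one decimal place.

321.7 mOsm/kg

Calculated osmolality = 2·Na + glucose + BUN/2.8 + ethanol/4.6
= 2·140 + 5.7 + 9/2.8 + 151/4.6
= 280 + 5.70 + 3.21 + 32.83
= 321.74 mOsm/kg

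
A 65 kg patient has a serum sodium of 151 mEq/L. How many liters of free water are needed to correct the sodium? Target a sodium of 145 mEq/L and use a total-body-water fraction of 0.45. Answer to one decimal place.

1.2 L

TBW = 0.45 · 65 = 29.25 L
Free water deficit = TBW · (Na/145 − 1)
= 29.25 · (151/145 − 1)
= 29.25 · 0.0414
= 1.21 L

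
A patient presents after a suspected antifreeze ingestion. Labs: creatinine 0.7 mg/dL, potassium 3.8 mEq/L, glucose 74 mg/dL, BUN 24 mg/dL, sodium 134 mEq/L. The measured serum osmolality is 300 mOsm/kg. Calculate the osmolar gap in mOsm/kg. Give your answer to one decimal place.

Calculated osmolality = 2·Na + glucose/18 + BUN/2.8
= 2·134 + 74/18 + 24/2.8
= 268 + 4.11 + 8.57
= 280.68 mOsm/kg ≈ 280.7 mOsm/kg
Osmolar gap = measured − calculated = 300 − 280.7 = 19.3 mOsm/kg

19.3 mOsm/kg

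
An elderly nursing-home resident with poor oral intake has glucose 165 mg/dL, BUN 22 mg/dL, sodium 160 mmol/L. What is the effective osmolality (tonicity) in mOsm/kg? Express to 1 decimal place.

329.2 mOsm/kg

Effective osmolality excludes urea (freely permeant across cell membranes):
2·Na + glucose/18
= 2·160 + 165/18
= 320 + 9.17
= 329.17 mOsm/kg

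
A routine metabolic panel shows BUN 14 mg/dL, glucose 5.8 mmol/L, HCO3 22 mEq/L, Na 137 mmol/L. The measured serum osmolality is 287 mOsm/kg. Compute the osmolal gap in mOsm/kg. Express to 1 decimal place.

2.2 mOsm/kg

Calculated osmolality = 2·Na + glucose + BUN/2.8
= 2·137 + 5.8 + 14/2.8
= 274 + 5.80 + 5
= 284.8 mOsm/kg ≈ 284.8 mOsm/kg
Osmolar gap = measured − calculated = 287 − 284.8 = 2.2 mOsm/kg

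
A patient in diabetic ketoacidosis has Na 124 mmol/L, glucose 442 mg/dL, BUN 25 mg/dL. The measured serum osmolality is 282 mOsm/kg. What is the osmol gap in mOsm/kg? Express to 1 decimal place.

Calculated osmolality = 2·Na + glucose/18 + BUN/2.8
= 2·124 + 442/18 + 25/2.8
= 248 + 24.56 + 8.93
= 281.49 mOsm/kg ≈ 281.5 mOsm/kg
Osmolar gap = measured − calculated = 282 − 281.5 = 0.5 mOsm/kg

0.5 mOsm/kg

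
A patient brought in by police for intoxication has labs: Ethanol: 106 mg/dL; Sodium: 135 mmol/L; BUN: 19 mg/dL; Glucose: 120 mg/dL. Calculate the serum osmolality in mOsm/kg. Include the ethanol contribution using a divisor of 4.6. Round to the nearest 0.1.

Calculated osmolality = 2·Na + glucose/18 + BUN/2.8 + ethanol/4.6
= 2·135 + 120/18 + 19/2.8 + 106/4.6
= 270 + 6.67 + 6.79 + 23.04
= 306.5 mOsm/kg

306.5 mOsm/kg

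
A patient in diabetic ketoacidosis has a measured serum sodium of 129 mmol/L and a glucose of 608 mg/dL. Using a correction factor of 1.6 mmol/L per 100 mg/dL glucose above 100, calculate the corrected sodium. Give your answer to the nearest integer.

137 mmol/L

Corrected Na = measured Na + 1.6 · (glucose − 100)/100
= 129 + 1.6 · (608 − 100)/100
= 129 + 8.1
= 137.1 mmol/L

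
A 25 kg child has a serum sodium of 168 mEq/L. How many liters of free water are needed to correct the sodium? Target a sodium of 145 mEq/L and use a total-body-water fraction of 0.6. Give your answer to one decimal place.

TBW = 0.6 · 25 = 15 L
Free water deficit = TBW · (Na/145 − 1)
= 15 · (168/145 − 1)
= 15 · 0.1586
= 2.38 L

2.4 L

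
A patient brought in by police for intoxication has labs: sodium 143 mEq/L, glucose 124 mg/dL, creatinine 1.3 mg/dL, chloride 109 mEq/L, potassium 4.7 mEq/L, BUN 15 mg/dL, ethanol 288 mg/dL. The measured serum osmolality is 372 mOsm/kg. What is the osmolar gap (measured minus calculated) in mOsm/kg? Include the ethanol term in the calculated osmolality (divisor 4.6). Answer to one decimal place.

Calculated osmolality = 2·Na + glucose/18 + BUN/2.8 + ethanol/4.6
= 2·143 + 124/18 + 15/2.8 + 288/4.6
= 286 + 6.89 + 5.36 + 62.61
= 360.86 mOsm/kg ≈ 360.9 mOsm/kg
Osmolar gap = measured − calculated = 372 − 360.9 = 11.1 mOsm/kg

11.1 mOsm/kg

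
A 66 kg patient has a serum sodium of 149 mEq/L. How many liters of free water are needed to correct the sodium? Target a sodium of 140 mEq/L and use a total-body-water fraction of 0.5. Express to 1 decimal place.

2.1 L

TBW = 0.5 · 66 = 33 L
Free water deficit = TBW · (Na/140 − 1)
= 33 · (149/140 − 1)
= 33 · 0.0643
= 2.12 L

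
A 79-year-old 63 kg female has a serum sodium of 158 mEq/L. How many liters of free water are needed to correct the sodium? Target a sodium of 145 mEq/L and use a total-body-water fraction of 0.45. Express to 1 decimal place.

2.5 L

TBW = 0.45 · 63 = 28.35 L
Free water deficit = TBW · (Na/145 − 1)
= 28.35 · (158/145 − 1)
= 28.35 · 0.0897
= 2.54 L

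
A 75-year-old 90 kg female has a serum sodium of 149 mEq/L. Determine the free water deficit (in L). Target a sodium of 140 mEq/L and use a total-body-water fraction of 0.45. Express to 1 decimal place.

2.6 L

TBW = 0.45 · 90 = 40.5 L
Free water deficit = TBW · (Na/140 − 1)
= 40.5 · (149/140 − 1)
= 40.5 · 0.0643
= 2.6 L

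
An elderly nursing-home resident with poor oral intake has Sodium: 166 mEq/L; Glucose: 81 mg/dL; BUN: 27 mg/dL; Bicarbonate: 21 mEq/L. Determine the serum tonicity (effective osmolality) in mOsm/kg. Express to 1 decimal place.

336.5 mOsm/kg

Effective osmolality excludes urea (freely permeant across cell membranes):
2·Na + glucose/18
= 2·166 + 81/18
= 332 + 4.5
= 336.5 mOsm/kg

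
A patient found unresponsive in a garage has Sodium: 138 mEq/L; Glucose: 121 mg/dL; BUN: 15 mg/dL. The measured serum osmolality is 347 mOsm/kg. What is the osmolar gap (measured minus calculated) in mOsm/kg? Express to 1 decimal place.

58.9 mOsm/kg

Calculated osmolality = 2·Na + glucose/18 + BUN/2.8
= 2·138 + 121/18 + 15/2.8
= 276 + 6.72 + 5.36
= 288.08 mOsm/kg ≈ 288.1 mOsm/kg
Osmolar gap = measured − calculated = 347 − 288.1 = 58.9 mOsm/kg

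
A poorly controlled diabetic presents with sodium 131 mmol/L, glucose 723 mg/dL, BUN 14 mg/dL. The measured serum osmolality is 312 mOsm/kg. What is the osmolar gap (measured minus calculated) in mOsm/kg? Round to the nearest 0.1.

Calculated osmolality = 2·Na + glucose/18 + BUN/2.8
= 2·131 + 723/18 + 14/2.8
= 262 + 40.17 + 5
= 307.17 mOsm/kg ≈ 307.2 mOsm/kg
Osmolar gap = measured − calculated = 312 − 307.2 = 4.8 mOsm/kg

4.8 mOsm/kg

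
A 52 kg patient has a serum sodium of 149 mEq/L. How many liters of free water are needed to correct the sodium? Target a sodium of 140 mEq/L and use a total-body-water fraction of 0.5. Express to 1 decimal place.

1.7 L

TBW = 0.5 · 52 = 26 L
Free water deficit = TBW · (Na/140 − 1)
= 26 · (149/140 − 1)
= 26 · 0.0643
= 1.67 L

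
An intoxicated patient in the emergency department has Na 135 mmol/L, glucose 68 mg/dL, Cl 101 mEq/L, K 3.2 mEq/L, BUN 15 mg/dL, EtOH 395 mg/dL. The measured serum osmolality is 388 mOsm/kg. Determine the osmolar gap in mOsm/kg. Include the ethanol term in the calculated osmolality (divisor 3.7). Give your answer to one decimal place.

Calculated osmolality = 2·Na + glucose/18 + BUN/2.8 + ethanol/3.7
= 2·135 + 68/18 + 15/2.8 + 395/3.7
= 270 + 3.78 + 5.36 + 106.76
= 385.9 mOsm/kg ≈ 385.9 mOsm/kg
Osmolar gap = measured − calculated = 388 − 385.9 = 2.1 mOsm/kg

2.1 mOsm/kg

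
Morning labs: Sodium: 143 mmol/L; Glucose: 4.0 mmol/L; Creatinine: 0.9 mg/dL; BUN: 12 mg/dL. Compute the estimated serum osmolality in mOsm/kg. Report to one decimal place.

Calculated osmolality = 2·Na + glucose + BUN/2.8
= 2·143 + 4 + 12/2.8
= 286 + 4 + 4.29
= 294.29 mOsm/kg

294.3 mOsm/kg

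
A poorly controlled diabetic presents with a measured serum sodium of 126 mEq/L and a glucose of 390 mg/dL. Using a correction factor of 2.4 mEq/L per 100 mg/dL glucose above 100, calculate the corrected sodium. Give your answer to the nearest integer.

Corrected Na = measured Na + 2.4 · (glucose − 100)/100
= 126 + 2.4 · (390 − 100)/100
= 126 + 7
= 133 mEq/L

133 mEq/L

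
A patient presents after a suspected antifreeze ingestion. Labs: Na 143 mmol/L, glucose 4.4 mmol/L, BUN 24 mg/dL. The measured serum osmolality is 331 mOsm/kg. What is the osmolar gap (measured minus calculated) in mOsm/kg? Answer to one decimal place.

Calculated osmolality = 2·Na + glucose + BUN/2.8
= 2·143 + 4.4 + 24/2.8
= 286 + 4.40 + 8.57
= 298.97 mOsm/kg ≈ 299.0 mOsm/kg
Osmolar gap = measured − calculated = 331 − 299.0 = 32.0 mOsm/kg

32.0 mOsm/kg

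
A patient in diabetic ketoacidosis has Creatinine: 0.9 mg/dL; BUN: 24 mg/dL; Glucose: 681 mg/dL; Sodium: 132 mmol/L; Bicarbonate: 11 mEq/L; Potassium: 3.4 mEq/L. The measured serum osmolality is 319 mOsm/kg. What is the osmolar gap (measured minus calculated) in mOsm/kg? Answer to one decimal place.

8.6 mOsm/kg

Calculated osmolality = 2·Na + glucose/18 + BUN/2.8
= 2·132 + 681/18 + 24/2.8
= 264 + 37.83 + 8.57
= 310.4 mOsm/kg ≈ 310.4 mOsm/kg
Osmolar gap = measured − calculated = 319 − 310.4 = 8.6 mOsm/kg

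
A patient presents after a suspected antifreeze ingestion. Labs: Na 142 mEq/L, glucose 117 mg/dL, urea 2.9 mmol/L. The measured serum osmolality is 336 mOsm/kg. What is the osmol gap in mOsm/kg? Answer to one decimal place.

Calculated osmolality = 2·Na + glucose/18 + urea
= 2·142 + 117/18 + 2.9
= 284 + 6.50 + 2.90
= 293.4 mOsm/kg ≈ 293.4 mOsm/kg
Osmolar gap = measured − calculated = 336 − 293.4 = 42.6 mOsm/kg

42.6 mOsm/kg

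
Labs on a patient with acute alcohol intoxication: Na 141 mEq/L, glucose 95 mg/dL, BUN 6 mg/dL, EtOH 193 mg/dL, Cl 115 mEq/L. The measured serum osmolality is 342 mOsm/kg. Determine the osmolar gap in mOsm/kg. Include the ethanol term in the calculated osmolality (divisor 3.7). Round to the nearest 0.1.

0.4 mOsm/kg

Calculated osmolality = 2·Na + glucose/18 + BUN/2.8 + ethanol/3.7
= 2·141 + 95/18 + 6/2.8 + 193/3.7
= 282 + 5.28 + 2.14 + 52.16
= 341.58 mOsm/kg ≈ 341.6 mOsm/kg
Osmolar gap = measured − calculated = 342 − 341.6 = 0.4 mOsm/kg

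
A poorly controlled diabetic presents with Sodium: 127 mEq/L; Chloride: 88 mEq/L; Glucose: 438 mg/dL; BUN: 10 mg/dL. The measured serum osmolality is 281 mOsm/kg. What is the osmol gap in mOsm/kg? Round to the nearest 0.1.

Calculated osmolality = 2·Na + glucose/18 + BUN/2.8
= 2·127 + 438/18 + 10/2.8
= 254 + 24.33 + 3.57
= 281.9 mOsm/kg ≈ 281.9 mOsm/kg
Osmolar gap = measured − calculated = 281 − 281.9 = -0.9 mOsm/kg

-0.9 mOsm/kg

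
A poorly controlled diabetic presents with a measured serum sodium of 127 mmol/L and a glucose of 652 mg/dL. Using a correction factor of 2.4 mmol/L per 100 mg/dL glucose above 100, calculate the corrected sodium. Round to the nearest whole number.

Corrected Na = measured Na + 2.4 · (glucose − 100)/100
= 127 + 2.4 · (652 − 100)/100
= 127 + 13.2
= 140.2 mmol/L

140 mmol/L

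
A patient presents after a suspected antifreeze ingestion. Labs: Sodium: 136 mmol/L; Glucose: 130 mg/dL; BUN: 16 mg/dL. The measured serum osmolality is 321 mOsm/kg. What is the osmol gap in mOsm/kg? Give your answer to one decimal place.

36.1 mOsm/kg

Calculated osmolality = 2·Na + glucose/18 + BUN/2.8
= 2·136 + 130/18 + 16/2.8
= 272 + 7.22 + 5.71
= 284.93 mOsm/kg ≈ 284.9 mOsm/kg
Osmolar gap = measured − calculated = 321 − 284.9 = 36.1 mOsm/kg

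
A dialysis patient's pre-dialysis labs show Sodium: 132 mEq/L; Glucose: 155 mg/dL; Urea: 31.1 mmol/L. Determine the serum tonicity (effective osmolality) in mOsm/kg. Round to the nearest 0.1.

272.6 mOsm/kg

Effective osmolality excludes urea (freely permeant across cell membranes):
2·Na + glucose/18
= 2·132 + 155/18
= 264 + 8.61
= 272.61 mOsm/kg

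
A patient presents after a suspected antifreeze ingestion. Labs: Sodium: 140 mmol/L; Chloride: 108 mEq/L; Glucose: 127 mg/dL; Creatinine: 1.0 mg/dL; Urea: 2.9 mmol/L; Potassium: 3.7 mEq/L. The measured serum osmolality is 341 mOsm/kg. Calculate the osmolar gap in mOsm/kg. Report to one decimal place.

51.0 mOsm/kg

Calculated osmolality = 2·Na + glucose/18 + urea
= 2·140 + 127/18 + 2.9
= 280 + 7.06 + 2.90
= 289.96 mOsm/kg ≈ 290.0 mOsm/kg
Osmolar gap = measured − calculated = 341 − 290.0 = 51.0 mOsm/kg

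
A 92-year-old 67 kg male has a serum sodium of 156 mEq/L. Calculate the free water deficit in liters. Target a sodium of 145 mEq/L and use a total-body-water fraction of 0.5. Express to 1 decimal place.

2.5 L

TBW = 0.5 · 67 = 33.5 L
Free water deficit = TBW · (Na/145 − 1)
= 33.5 · (156/145 − 1)
= 33.5 · 0.0759
= 2.54 L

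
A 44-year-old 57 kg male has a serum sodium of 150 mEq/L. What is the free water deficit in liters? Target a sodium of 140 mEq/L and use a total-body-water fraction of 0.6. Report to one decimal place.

TBW = 0.6 · 57 = 34.2 L
Free water deficit = TBW · (Na/140 − 1)
= 34.2 · (150/140 − 1)
= 34.2 · 0.0714
= 2.44 L

2.4 L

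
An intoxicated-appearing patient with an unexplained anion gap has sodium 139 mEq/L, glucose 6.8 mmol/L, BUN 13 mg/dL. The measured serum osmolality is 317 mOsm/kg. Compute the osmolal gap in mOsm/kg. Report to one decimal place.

Calculated osmolality = 2·Na + glucose + BUN/2.8
= 2·139 + 6.8 + 13/2.8
= 278 + 6.80 + 4.64
= 289.44 mOsm/kg ≈ 289.4 mOsm/kg
Osmolar gap = measured − calculated = 317 − 289.4 = 27.6 mOsm/kg

27.6 mOsm/kg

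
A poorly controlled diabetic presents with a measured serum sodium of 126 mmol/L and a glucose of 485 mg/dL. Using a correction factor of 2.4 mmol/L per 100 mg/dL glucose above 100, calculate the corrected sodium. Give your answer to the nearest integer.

Corrected Na = measured Na + 2.4 · (glucose − 100)/100
= 126 + 2.4 · (485 − 100)/100
= 126 + 9.2
= 135.2 mmol/L

135 mmol/L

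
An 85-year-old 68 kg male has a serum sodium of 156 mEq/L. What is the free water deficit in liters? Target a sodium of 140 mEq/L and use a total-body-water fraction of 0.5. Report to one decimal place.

TBW = 0.5 · 68 = 34 L
Free water deficit = TBW · (Na/140 − 1)
= 34 · (156/140 − 1)
= 34 · 0.1143
= 3.89 L

3.9 L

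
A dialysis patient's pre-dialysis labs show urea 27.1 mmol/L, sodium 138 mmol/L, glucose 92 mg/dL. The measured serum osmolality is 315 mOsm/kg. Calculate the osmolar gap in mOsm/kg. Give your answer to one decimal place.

6.8 mOsm/kg

Calculated osmolality = 2·Na + glucose/18 + urea
= 2·138 + 92/18 + 27.1
= 276 + 5.11 + 27.10
= 308.21 mOsm/kg ≈ 308.2 mOsm/kg
Osmolar gap = measured − calculated = 315 − 308.2 = 6.8 mOsm/kg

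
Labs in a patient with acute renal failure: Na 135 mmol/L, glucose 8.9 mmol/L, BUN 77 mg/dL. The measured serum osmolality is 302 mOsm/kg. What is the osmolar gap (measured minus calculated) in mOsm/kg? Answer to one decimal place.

Calculated osmolality = 2·Na + glucose + BUN/2.8
= 2·135 + 8.9 + 77/2.8
= 270 + 8.90 + 27.50
= 306.4 mOsm/kg ≈ 306.4 mOsm/kg
Osmolar gap = measured − calculated = 302 − 306.4 = -4.4 mOsm/kg

-4.4 mOsm/kg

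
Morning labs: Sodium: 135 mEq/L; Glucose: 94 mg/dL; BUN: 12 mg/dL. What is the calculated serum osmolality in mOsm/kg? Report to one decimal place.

279.5 mOsm/kg

Calculated osmolality = 2·Na + glucose/18 + BUN/2.8
= 2·135 + 94/18 + 12/2.8
= 270 + 5.22 + 4.29
= 279.51 mOsm/kg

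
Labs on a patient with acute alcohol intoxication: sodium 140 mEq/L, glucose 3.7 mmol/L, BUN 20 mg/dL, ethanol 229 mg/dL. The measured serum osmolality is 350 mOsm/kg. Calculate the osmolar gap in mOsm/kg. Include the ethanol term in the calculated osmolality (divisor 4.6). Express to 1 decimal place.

9.4 mOsm/kg

Calculated osmolality = 2·Na + glucose + BUN/2.8 + ethanol/4.6
= 2·140 + 3.7 + 20/2.8 + 229/4.6
= 280 + 3.70 + 7.14 + 49.78
= 340.62 mOsm/kg ≈ 340.6 mOsm/kg
Osmolar gap = measured − calculated = 350 − 340.6 = 9.4 mOsm/kg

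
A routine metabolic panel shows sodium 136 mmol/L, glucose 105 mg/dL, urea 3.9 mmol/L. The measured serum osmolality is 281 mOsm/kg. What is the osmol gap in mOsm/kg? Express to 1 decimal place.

Calculated osmolality = 2·Na + glucose/18 + urea
= 2·136 + 105/18 + 3.9
= 272 + 5.83 + 3.90
= 281.73 mOsm/kg ≈ 281.7 mOsm/kg
Osmolar gap = measured − calculated = 281 − 281.7 = -0.7 mOsm/kg

-0.7 mOsm/kg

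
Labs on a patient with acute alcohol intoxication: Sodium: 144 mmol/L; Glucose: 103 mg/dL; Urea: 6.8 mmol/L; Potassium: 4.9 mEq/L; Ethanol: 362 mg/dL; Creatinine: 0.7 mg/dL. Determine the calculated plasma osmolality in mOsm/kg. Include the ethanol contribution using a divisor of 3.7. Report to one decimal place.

398.4 mOsm/kg

Calculated osmolality = 2·Na + glucose/18 + urea + ethanol/3.7
= 2·144 + 103/18 + 6.8 + 362/3.7
= 288 + 5.72 + 6.80 + 97.84
= 398.36 mOsm/kg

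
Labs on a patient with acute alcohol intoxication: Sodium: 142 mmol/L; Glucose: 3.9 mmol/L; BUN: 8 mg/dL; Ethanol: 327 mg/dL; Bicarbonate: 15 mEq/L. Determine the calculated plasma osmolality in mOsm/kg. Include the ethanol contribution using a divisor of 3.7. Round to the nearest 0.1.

379.1 mOsm/kg

Calculated osmolality = 2·Na + glucose + BUN/2.8 + ethanol/3.7
= 2·142 + 3.9 + 8/2.8 + 327/3.7
= 284 + 3.90 + 2.86 + 88.38
= 379.14 mOsm/kg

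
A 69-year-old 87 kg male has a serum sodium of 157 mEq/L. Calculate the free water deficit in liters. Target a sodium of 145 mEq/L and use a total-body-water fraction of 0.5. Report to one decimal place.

3.6 L

TBW = 0.5 · 87 = 43.5 L
Free water deficit = TBW · (Na/145 − 1)
= 43.5 · (157/145 − 1)
= 43.5 · 0.0828
= 3.6 L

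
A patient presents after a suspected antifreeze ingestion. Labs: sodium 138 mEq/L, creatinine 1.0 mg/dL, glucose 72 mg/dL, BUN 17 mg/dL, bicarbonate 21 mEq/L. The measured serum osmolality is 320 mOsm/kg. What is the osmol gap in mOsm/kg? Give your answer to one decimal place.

33.9 mOsm/kg

Calculated osmolality = 2·Na + glucose/18 + BUN/2.8
= 2·138 + 72/18 + 17/2.8
= 276 + 4 + 6.07
= 286.07 mOsm/kg ≈ 286.1 mOsm/kg
Osmolar gap = measured − calculated = 320 − 286.1 = 33.9 mOsm/kg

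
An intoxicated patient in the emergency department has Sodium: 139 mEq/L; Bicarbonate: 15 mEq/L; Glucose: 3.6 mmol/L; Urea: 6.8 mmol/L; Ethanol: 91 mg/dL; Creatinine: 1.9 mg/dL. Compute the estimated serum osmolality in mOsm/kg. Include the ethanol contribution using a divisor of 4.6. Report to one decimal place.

308.2 mOsm/kg

Calculated osmolality = 2·Na + glucose + urea + ethanol/4.6
= 2·139 + 3.6 + 6.8 + 91/4.6
= 278 + 3.60 + 6.80 + 19.78
= 308.18 mOsm/kg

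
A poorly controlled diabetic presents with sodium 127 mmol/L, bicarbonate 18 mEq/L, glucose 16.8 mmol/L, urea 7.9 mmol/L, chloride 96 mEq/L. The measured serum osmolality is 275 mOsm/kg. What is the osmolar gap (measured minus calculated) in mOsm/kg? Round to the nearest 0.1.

Calculated osmolality = 2·Na + glucose + urea
= 2·127 + 16.8 + 7.9
= 254 + 16.80 + 7.90
= 278.7 mOsm/kg ≈ 278.7 mOsm/kg
Osmolar gap = measured − calculated = 275 − 278.7 = -3.7 mOsm/kg

-3.7 mOsm/kg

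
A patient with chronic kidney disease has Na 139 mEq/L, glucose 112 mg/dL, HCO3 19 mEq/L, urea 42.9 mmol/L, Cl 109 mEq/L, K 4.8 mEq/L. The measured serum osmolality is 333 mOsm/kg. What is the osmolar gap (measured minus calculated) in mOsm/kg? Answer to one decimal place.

5.9 mOsm/kg

Calculated osmolality = 2·Na + glucose/18 + urea
= 2·139 + 112/18 + 42.9
= 278 + 6.22 + 42.90
= 327.12 mOsm/kg ≈ 327.1 mOsm/kg
Osmolar gap = measured − calculated = 333 − 327.1 = 5.9 mOsm/kg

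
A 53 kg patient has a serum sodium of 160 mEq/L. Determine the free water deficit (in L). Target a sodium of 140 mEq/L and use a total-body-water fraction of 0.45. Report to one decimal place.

3.4 L

TBW = 0.45 · 53 = 23.85 L
Free water deficit = TBW · (Na/140 − 1)
= 23.85 · (160/140 − 1)
= 23.85 · 0.1429
= 3.41 L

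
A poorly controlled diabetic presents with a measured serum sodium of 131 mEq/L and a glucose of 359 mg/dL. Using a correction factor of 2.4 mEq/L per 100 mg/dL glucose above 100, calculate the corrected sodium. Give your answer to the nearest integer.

Corrected Na = measured Na + 2.4 · (glucose − 100)/100
= 131 + 2.4 · (359 − 100)/100
= 131 + 6.2
= 137.2 mEq/L

137 mEq/L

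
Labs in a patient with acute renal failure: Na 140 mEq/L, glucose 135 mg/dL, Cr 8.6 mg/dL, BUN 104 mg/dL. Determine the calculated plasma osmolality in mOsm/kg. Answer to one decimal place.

324.6 mOsm/kg

Calculated osmolality = 2·Na + glucose/18 + BUN/2.8
= 2·140 + 135/18 + 104/2.8
= 280 + 7.50 + 37.14
= 324.64 mOsm/kg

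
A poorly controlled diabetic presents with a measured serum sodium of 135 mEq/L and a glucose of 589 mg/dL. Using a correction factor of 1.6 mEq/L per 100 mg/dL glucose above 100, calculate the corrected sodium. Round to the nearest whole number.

Corrected Na = measured Na + 1.6 · (glucose − 100)/100
= 135 + 1.6 · (589 − 100)/100
= 135 + 7.8
= 142.8 mEq/L

143 mEq/L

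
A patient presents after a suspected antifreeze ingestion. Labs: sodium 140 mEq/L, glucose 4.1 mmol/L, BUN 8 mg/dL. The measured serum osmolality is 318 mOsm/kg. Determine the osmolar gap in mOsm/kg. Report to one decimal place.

31.0 mOsm/kg

Calculated osmolality = 2·Na + glucose + BUN/2.8
= 2·140 + 4.1 + 8/2.8
= 280 + 4.10 + 2.86
= 286.96 mOsm/kg ≈ 287.0 mOsm/kg
Osmolar gap = measured − calculated = 318 − 287.0 = 31.0 mOsm/kg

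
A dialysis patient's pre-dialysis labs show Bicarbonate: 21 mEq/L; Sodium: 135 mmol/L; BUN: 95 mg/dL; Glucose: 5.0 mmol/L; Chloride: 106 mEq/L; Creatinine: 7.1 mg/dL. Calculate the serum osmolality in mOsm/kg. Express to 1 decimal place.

308.9 mOsm/kg

Calculated osmolality = 2·Na + glucose + BUN/2.8
= 2·135 + 5 + 95/2.8
= 270 + 5 + 33.93
= 308.93 mOsm/kg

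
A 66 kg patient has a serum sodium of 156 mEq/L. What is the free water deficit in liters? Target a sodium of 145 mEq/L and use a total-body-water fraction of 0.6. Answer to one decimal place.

3.0 L

TBW = 0.6 · 66 = 39.6 L
Free water deficit = TBW · (Na/145 − 1)
= 39.6 · (156/145 − 1)
= 39.6 · 0.0759
= 3.01 L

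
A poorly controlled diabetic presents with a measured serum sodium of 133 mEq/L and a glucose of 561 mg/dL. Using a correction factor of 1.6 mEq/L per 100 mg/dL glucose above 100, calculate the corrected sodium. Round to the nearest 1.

140 mEq/L

Corrected Na = measured Na + 1.6 · (glucose − 100)/100
= 133 + 1.6 · (561 − 100)/100
= 133 + 7.4
= 140.4 mEq/L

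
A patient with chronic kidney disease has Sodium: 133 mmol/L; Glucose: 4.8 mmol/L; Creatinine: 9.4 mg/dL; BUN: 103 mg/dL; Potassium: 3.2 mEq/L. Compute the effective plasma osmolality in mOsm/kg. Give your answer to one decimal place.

Effective osmolality excludes urea (freely permeant across cell membranes):
2·Na + glucose
= 2·133 + 4.8
= 266 + 4.8
= 270.8 mOsm/kg

270.8 mOsm/kg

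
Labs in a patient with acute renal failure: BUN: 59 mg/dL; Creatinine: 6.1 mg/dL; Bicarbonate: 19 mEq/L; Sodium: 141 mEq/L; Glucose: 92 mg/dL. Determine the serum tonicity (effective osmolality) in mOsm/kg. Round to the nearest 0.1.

287.1 mOsm/kg

Effective osmolality excludes urea (freely permeant across cell membranes):
2·Na + glucose/18
= 2·141 + 92/18
= 282 + 5.11
= 287.11 mOsm/kg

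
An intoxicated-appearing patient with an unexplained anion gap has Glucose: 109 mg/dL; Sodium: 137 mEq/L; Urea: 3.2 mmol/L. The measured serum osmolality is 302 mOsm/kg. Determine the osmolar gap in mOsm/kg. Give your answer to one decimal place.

18.7 mOsm/kg

Calculated osmolality = 2·Na + glucose/18 + urea
= 2·137 + 109/18 + 3.2
= 274 + 6.06 + 3.20
= 283.26 mOsm/kg ≈ 283.3 mOsm/kg
Osmolar gap = measured − calculated = 302 − 283.3 = 18.7 mOsm/kg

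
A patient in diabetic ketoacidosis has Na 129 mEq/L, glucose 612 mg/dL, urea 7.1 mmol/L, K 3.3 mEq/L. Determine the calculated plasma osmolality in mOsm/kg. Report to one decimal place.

Calculated osmolality = 2·Na + glucose/18 + urea
= 2·129 + 612/18 + 7.1
= 258 + 34 + 7.10
= 299.1 mOsm/kg

299.1 mOsm/kg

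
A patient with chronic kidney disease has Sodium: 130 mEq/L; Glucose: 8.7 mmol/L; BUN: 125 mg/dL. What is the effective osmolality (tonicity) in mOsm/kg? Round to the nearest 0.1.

Effective osmolality excludes urea (freely permeant across cell membranes):
2·Na + glucose
= 2·130 + 8.7
= 260 + 8.7
= 268.7 mOsm/kg

268.7 mOsm/kg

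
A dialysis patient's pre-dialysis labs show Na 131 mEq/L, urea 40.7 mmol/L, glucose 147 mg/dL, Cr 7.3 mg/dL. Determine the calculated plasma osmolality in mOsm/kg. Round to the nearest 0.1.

Calculated osmolality = 2·Na + glucose/18 + urea
= 2·131 + 147/18 + 40.7
= 262 + 8.17 + 40.70
= 310.87 mOsm/kg

310.9 mOsm/kg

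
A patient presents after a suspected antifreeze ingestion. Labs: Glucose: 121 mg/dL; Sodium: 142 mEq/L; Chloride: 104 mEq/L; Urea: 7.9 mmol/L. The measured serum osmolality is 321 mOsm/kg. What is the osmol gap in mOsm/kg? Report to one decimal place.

22.4 mOsm/kg

Calculated osmolality = 2·Na + glucose/18 + urea
= 2·142 + 121/18 + 7.9
= 284 + 6.72 + 7.90
= 298.62 mOsm/kg ≈ 298.6 mOsm/kg
Osmolar gap = measured − calculated = 321 − 298.6 = 22.4 mOsm/kg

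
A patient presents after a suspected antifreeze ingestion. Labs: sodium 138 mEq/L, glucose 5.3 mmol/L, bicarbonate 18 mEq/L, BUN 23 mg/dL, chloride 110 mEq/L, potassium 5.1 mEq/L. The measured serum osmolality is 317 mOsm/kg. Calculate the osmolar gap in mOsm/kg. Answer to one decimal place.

Calculated osmolality = 2·Na + glucose + BUN/2.8
= 2·138 + 5.3 + 23/2.8
= 276 + 5.30 + 8.21
= 289.51 mOsm/kg ≈ 289.5 mOsm/kg
Osmolar gap = measured − calculated = 317 − 289.5 = 27.5 mOsm/kg

27.5 mOsm/kg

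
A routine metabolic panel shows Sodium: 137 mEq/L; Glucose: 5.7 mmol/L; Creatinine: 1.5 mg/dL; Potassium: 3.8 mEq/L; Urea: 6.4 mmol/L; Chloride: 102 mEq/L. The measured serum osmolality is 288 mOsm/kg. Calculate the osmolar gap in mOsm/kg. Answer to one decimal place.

1.9 mOsm/kg

Calculated osmolality = 2·Na + glucose + urea
= 2·137 + 5.7 + 6.4
= 274 + 5.70 + 6.40
= 286.1 mOsm/kg ≈ 286.1 mOsm/kg
Osmolar gap = measured − calculated = 288 − 286.1 = 1.9 mOsm/kg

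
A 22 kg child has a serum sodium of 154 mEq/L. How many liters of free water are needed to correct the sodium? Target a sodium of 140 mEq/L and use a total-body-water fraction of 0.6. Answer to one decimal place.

TBW = 0.6 · 22 = 13.2 L
Free water deficit = TBW · (Na/140 − 1)
= 13.2 · (154/140 − 1)
= 13.2 · 0.1
= 1.32 L

1.3 L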